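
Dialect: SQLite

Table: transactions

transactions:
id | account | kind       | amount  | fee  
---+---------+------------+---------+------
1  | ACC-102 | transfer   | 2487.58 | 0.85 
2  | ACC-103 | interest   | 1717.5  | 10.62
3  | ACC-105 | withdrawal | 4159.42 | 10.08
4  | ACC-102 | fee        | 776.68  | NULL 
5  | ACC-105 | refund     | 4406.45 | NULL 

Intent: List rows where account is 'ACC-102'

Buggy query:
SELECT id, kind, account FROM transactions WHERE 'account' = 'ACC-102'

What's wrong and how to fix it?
Bug: Single quotes denote string literals in SQL; the column name is being compared as a constant string

Fix: Remove the quotes around the column name (or use double quotes for an identifier)

Corrected query:
SELECT id, kind, account FROM transactions WHERE account = 'ACC-102'

Result:
id | kind     | account
---+----------+--------
1  | transfer | ACC-102
4  | fee      | ACC-102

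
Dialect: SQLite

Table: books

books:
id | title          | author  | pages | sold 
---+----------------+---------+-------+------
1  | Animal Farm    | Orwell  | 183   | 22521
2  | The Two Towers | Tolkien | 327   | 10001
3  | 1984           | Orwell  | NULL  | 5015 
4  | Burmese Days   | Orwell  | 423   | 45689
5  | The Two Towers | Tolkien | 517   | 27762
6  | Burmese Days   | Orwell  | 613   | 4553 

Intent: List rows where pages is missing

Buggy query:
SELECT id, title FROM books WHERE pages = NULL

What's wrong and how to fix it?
Bug: '= NULL' is always unknown in SQL three-valued logic, so no rows match

Fix: Replace '= NULL' with 'IS NULL'

Corrected query:
SELECT id, title FROM books WHERE pages IS NULL

Result:
id | title
---+------
3  | 1984 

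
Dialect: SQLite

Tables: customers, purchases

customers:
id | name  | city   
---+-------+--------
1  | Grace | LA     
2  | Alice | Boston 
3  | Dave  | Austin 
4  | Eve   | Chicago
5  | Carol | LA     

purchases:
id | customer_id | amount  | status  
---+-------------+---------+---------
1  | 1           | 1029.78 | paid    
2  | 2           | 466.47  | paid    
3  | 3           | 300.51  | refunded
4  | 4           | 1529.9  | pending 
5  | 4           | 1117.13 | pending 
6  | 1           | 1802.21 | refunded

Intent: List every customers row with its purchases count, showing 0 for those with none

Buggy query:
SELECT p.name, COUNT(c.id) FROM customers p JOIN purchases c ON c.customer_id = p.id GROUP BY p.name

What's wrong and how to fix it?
Bug: INNER JOIN drops customers rows that have no matching purchases rows

Fix: Use LEFT JOIN so parents without children still appear (COUNT(c.id) gives 0)

Corrected query:
SELECT p.name, COUNT(c.id) FROM customers p LEFT JOIN purchases c ON c.customer_id = p.id GROUP BY p.name

Result:
name  | COUNT(c.id)
------+------------
Alice | 1          
Carol | 0          
Dave  | 1          
Eve   | 2          
Grace | 2          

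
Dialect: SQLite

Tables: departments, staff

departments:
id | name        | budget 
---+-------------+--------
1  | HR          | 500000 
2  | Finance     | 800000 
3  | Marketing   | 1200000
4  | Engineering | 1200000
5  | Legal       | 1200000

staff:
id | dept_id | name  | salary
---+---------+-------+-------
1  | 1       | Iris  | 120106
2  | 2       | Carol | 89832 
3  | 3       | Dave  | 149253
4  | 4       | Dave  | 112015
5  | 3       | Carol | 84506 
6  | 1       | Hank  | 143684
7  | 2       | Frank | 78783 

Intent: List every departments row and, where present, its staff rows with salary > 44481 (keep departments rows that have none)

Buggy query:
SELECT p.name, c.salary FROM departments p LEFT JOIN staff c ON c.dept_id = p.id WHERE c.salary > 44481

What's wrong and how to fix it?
Bug: A WHERE condition on the right-hand table after LEFT JOIN drops unmatched parents

Fix: Put 'c.salary > 44481' in the JOIN's ON clause instead of WHERE

Corrected query:
SELECT p.name, c.salary FROM departments p LEFT JOIN staff c ON c.dept_id = p.id AND c.salary > 44481

Result:
name        | salary
------------+-------
HR          | 120106
HR          | 143684
Finance     | 78783 
Finance     | 89832 
Marketing   | 84506 
Marketing   | 149253
Engineering | 112015
Legal       | NULL  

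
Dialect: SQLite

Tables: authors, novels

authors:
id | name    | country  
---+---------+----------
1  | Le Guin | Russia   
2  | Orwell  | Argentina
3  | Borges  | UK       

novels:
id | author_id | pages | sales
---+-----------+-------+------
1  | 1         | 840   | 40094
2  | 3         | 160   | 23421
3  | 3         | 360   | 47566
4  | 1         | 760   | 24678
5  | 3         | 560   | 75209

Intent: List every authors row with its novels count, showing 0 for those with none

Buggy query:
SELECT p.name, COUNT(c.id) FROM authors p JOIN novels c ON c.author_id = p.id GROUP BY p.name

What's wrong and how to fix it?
Bug: INNER JOIN drops authors rows that have no matching novels rows

Fix: Switch to LEFT JOIN to retain unmatched parent rows

Corrected query:
SELECT p.name, COUNT(c.id) FROM authors p LEFT JOIN novels c ON c.author_id = p.id GROUP BY p.name

Result:
name    | COUNT(c.id)
--------+------------
Borges  | 3          
Le Guin | 2          
Orwell  | 0          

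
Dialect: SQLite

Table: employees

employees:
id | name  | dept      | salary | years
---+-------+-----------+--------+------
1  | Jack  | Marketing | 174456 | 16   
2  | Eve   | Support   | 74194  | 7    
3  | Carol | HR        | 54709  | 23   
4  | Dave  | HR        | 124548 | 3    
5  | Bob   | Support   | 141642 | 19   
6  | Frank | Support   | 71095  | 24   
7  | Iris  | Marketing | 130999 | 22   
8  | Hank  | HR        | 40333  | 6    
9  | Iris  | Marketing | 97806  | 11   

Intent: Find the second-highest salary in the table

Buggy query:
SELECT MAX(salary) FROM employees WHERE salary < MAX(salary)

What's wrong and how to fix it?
Bug: MAX(salary) on the right of the comparison is an aggregate-in-WHERE error

Fix: Compute the overall MAX in a subquery, then take MAX of rows below it

Corrected query:
SELECT MAX(salary) FROM employees WHERE salary < (SELECT MAX(salary) FROM employees)

Result:
MAX(salary)
-----------
141642     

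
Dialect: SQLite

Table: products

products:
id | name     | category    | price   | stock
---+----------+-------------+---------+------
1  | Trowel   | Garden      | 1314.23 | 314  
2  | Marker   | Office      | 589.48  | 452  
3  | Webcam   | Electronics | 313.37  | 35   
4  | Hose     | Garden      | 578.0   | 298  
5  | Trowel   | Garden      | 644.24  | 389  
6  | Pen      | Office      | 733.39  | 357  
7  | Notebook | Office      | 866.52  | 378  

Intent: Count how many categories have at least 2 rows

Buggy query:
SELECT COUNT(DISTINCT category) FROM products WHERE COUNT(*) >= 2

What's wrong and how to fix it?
Bug: COUNT(*) cannot appear in WHERE; the per-group count doesn't exist yet

Fix: Group first with HAVING COUNT(*) >= 2, then COUNT the resulting groups

Corrected query:
SELECT COUNT(*) FROM (SELECT category FROM products GROUP BY category HAVING COUNT(*) >= 2)

Result:
COUNT(*)
--------
2       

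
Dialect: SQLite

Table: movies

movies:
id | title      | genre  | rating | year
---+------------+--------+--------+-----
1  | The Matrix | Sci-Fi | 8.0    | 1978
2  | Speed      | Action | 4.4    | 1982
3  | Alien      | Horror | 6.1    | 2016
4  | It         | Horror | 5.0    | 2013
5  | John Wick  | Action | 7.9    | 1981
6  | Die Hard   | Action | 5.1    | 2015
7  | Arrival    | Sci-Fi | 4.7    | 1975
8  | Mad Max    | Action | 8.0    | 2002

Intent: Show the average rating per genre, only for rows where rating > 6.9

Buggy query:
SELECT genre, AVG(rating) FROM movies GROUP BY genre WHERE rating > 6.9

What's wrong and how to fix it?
Bug: Row-level WHERE must come before GROUP BY in the clause order

Fix: Move the WHERE clause before GROUP BY

Corrected query:
SELECT genre, AVG(rating) FROM movies WHERE rating > 6.9 GROUP BY genre

Result:
genre  | AVG(rating)
-------+------------
Action | 7.95       
Sci-Fi | 8          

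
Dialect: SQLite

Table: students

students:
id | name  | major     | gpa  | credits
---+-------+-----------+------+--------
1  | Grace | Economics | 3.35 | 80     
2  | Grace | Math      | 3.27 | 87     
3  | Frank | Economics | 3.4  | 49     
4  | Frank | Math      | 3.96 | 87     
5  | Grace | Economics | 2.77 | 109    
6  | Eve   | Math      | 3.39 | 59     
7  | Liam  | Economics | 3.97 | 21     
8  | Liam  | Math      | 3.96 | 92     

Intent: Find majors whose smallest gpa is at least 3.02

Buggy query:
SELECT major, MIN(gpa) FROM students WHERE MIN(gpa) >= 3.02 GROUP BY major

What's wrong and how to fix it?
Bug: Aggregates like MIN are computed per group after WHERE runs

Fix: Replace WHERE with HAVING after the GROUP BY

Corrected query:
SELECT major, MIN(gpa) FROM students GROUP BY major HAVING MIN(gpa) >= 3.02

Result:
major | MIN(gpa)
------+---------
Math  | 3.27    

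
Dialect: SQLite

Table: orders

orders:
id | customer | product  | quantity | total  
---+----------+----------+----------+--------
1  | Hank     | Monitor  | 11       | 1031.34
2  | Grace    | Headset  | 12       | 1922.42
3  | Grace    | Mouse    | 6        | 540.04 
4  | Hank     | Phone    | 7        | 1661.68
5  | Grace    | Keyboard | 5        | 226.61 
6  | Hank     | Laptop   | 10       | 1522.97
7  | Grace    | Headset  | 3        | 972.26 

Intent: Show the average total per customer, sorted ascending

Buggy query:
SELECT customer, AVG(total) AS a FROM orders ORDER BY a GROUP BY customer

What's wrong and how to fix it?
Bug: ORDER BY appears before GROUP BY; SQL clause order requires GROUP BY first

Fix: Move ORDER BY to the end, after GROUP BY

Corrected query:
SELECT customer, AVG(total) AS a FROM orders GROUP BY customer ORDER BY a

Result:
customer | a       
---------+---------
Grace    | 915.3325
Hank     | 1405.33 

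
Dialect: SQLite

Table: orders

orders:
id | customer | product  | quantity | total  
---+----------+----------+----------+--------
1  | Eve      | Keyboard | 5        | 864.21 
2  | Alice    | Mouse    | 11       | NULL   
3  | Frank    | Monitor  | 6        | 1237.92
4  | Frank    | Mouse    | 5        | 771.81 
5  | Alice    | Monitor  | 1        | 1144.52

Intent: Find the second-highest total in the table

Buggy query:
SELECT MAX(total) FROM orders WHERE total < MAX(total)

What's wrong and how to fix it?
Bug: The inner MAX is an aggregate inside WHERE, which is not allowed

Fix: Put the inner MAX in a scalar subquery

Corrected query:
SELECT MAX(total) FROM orders WHERE total < (SELECT MAX(total) FROM orders)

Result:
MAX(total)
----------
1144.52   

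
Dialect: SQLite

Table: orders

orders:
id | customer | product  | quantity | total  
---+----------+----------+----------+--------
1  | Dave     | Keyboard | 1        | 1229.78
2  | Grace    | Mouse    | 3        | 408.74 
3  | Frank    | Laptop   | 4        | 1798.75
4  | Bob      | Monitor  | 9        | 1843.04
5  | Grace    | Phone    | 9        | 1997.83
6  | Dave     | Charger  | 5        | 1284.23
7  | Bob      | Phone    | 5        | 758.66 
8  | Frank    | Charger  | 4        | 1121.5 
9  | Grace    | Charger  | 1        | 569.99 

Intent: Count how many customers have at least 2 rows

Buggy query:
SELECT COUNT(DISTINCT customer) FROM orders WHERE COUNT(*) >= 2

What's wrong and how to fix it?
Bug: COUNT(*) cannot appear in WHERE; the per-group count doesn't exist yet

Fix: Group first with HAVING COUNT(*) >= 2, then COUNT the resulting groups

Corrected query:
SELECT COUNT(*) FROM (SELECT customer FROM orders GROUP BY customer HAVING COUNT(*) >= 2)

Result:
COUNT(*)
--------
4       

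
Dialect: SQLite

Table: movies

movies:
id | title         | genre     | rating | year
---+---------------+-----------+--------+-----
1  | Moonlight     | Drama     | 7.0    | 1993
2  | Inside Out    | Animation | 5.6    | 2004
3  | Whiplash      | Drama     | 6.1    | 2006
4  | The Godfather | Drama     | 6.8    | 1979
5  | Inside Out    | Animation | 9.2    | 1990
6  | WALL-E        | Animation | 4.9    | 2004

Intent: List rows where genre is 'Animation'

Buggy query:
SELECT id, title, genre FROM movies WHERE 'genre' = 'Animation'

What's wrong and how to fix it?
Bug: Single quotes denote string literals in SQL; the column name is being compared as a constant string

Fix: Reference the column as genre without single quotes

Corrected query:
SELECT id, title, genre FROM movies WHERE genre = 'Animation'

Result:
id | title      | genre    
---+------------+----------
2  | Inside Out | Animation
5  | Inside Out | Animation
6  | WALL-E     | Animation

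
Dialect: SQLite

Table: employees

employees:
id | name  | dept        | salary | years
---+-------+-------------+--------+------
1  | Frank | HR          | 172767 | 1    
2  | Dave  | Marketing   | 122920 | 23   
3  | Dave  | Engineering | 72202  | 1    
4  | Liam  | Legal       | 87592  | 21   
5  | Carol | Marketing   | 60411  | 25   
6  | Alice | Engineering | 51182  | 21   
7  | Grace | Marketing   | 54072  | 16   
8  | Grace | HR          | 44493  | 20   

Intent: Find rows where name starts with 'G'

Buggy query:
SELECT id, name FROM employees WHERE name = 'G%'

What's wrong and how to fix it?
Bug: '=' compares the literal string including the % character; pattern matching needs LIKE

Fix: Replace '=' with LIKE so 'G%' is treated as a pattern

Corrected query:
SELECT id, name FROM employees WHERE name LIKE 'G%'

Result:
id | name 
---+------
7  | Grace
8  | Grace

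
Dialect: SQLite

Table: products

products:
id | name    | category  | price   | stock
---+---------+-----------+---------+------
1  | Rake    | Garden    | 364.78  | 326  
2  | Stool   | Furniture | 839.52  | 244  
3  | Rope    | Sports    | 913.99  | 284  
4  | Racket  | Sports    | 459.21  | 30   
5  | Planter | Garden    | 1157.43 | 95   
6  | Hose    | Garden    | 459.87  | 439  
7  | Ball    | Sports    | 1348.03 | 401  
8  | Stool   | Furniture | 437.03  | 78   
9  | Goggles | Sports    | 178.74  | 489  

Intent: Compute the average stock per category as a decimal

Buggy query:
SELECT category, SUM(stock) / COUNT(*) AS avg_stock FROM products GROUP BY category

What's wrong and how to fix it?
Bug: SUM(stock) and COUNT(*) are both integers; the division truncates the fractional part

Fix: Multiply by 1.0 (or CAST to REAL) to force floating-point division

Corrected query:
SELECT category, SUM(stock) * 1.0 / COUNT(*) AS avg_stock FROM products GROUP BY category

Result:
category  | avg_stock 
----------+-----------
Furniture | 161       
Garden    | 286.666667
Sports    | 301       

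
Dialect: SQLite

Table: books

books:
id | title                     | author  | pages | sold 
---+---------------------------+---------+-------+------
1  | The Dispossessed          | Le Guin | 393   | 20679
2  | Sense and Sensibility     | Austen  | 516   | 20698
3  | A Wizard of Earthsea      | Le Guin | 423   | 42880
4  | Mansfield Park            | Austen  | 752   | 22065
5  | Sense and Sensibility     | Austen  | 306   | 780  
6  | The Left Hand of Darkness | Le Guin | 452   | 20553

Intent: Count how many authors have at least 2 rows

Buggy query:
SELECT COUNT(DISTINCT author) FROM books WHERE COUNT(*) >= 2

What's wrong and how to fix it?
Bug: WHERE filters individual rows, not groups, so a group-level COUNT is invalid there

Fix: Use a subquery that GROUPs and filters with HAVING, then count its rows

Corrected query:
SELECT COUNT(*) FROM (SELECT author FROM books GROUP BY author HAVING COUNT(*) >= 2)

Result:
COUNT(*)
--------
2       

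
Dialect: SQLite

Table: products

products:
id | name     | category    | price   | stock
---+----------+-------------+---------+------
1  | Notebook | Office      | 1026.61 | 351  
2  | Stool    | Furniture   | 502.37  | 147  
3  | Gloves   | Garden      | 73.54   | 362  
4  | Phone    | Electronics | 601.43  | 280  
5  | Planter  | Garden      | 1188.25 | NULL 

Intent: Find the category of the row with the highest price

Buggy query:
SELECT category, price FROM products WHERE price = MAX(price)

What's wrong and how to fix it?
Bug: MAX(price) is an aggregate and cannot be used directly in WHERE

Fix: Wrap MAX in a scalar subquery so WHERE compares against a single value

Corrected query:
SELECT category, price FROM products WHERE price = (SELECT MAX(price) FROM products)

Result:
category | price  
---------+--------
Garden   | 1188.25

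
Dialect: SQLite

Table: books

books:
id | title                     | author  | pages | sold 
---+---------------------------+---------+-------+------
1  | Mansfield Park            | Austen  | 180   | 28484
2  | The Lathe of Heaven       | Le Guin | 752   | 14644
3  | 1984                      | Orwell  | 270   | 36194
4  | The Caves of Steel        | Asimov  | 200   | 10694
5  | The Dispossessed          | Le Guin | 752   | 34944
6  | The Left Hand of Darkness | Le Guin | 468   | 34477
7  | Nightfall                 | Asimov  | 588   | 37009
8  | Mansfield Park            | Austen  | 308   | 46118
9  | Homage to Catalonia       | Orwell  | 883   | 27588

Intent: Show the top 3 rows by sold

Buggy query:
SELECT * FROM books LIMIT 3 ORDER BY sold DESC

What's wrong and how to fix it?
Bug: LIMIT must come after ORDER BY

Fix: Swap the clauses: ORDER BY first, then LIMIT

Corrected query:
SELECT * FROM books ORDER BY sold DESC LIMIT 3

Result:
id | title          | author | pages | sold 
---+----------------+--------+-------+------
8  | Mansfield Park | Austen | 308   | 46118
7  | Nightfall      | Asimov | 588   | 37009
3  | 1984           | Orwell | 270   | 36194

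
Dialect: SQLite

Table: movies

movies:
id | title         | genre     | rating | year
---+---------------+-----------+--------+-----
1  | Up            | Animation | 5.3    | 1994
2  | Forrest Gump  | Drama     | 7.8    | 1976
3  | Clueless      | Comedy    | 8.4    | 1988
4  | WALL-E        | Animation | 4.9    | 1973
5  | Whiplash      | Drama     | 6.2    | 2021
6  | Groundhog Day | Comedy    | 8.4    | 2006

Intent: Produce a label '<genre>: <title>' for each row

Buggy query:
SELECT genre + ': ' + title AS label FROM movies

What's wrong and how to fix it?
Bug: '+' is numeric addition; on text columns SQLite converts them to 0 instead of concatenating

Fix: Use the || operator for string concatenation

Corrected query:
SELECT genre || ': ' || title AS label FROM movies

Result:
label                
---------------------
Animation: Up        
Drama: Forrest Gump  
Comedy: Clueless     
Animation: WALL-E    
Drama: Whiplash      
Comedy: Groundhog Day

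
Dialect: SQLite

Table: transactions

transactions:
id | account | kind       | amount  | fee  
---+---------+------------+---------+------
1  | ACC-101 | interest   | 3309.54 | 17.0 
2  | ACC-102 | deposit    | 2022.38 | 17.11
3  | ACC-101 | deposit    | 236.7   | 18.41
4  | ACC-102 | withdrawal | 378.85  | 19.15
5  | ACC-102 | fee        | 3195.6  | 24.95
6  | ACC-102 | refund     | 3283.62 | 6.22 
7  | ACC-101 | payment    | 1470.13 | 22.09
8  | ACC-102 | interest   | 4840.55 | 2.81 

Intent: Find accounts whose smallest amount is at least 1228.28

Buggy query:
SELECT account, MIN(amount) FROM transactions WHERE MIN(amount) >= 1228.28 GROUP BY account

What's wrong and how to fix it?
Bug: MIN() in WHERE is a misuse of aggregate

Fix: Replace WHERE with HAVING after the GROUP BY

Corrected query:
SELECT account, MIN(amount) FROM transactions GROUP BY account HAVING MIN(amount) >= 1228.28

Result:
(no rows)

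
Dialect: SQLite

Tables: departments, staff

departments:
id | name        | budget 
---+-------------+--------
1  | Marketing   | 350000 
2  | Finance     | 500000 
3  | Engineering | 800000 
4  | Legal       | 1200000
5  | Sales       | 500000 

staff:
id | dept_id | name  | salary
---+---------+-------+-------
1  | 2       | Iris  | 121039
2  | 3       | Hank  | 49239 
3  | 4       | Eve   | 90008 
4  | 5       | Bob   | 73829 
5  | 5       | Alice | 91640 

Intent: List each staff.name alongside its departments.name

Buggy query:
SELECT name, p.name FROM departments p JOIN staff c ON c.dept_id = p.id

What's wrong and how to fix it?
Bug: 'name' exists in both joined tables, so the database can't tell which one is meant

Fix: Qualify the column with its table alias (c.name)

Corrected query:
SELECT c.name, p.name FROM departments p JOIN staff c ON c.dept_id = p.id

Result:
name  | name       
------+------------
Iris  | Finance    
Hank  | Engineering
Eve   | Legal      
Bob   | Sales      
Alice | Sales      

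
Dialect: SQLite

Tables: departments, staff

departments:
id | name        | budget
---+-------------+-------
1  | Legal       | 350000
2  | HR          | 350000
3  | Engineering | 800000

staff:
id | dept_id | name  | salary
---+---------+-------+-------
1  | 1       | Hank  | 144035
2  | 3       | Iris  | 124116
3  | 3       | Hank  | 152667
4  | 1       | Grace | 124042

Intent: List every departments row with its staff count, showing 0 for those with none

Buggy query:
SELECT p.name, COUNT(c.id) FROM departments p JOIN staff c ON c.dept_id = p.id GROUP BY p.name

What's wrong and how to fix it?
Bug: An inner join excludes parents with zero children

Fix: Use LEFT JOIN so parents without children still appear (COUNT(c.id) gives 0)

Corrected query:
SELECT p.name, COUNT(c.id) FROM departments p LEFT JOIN staff c ON c.dept_id = p.id GROUP BY p.name

Result:
name        | COUNT(c.id)
------------+------------
Engineering | 2          
HR          | 0          
Legal       | 2          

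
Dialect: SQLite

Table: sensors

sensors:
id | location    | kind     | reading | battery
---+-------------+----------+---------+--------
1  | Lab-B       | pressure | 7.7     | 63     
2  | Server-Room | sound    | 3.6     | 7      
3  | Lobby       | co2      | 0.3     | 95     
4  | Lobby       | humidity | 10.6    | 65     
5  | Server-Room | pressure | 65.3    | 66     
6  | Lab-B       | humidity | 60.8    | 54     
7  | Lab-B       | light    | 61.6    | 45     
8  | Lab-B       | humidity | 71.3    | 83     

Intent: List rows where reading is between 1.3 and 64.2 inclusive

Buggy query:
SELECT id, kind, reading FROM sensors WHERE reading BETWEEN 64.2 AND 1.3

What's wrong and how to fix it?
Bug: The bounds are reversed; BETWEEN a AND b requires a <= b to match anything

Fix: Swap the bounds so the smaller value comes first

Corrected query:
SELECT id, kind, reading FROM sensors WHERE reading BETWEEN 1.3 AND 64.2

Result:
id | kind     | reading
---+----------+--------
1  | pressure | 7.7    
2  | sound    | 3.6    
4  | humidity | 10.6   
6  | humidity | 60.8   
7  | light    | 61.6   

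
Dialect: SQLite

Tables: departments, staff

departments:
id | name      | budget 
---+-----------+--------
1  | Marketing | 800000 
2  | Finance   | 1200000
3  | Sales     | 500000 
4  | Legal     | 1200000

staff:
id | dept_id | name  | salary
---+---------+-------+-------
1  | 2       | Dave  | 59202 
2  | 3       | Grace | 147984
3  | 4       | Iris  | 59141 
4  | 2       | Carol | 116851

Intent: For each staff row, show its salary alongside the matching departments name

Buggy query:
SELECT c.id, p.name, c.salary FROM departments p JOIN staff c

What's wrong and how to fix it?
Bug: Missing join condition: each staff row is matched to all departments rows instead of just its own

Fix: Add ON c.dept_id = p.id to the JOIN

Corrected query:
SELECT c.id, p.name, c.salary FROM departments p JOIN staff c ON c.dept_id = p.id

Result:
id | name    | salary
---+---------+-------
1  | Finance | 59202 
2  | Sales   | 147984
3  | Legal   | 59141 
4  | Finance | 116851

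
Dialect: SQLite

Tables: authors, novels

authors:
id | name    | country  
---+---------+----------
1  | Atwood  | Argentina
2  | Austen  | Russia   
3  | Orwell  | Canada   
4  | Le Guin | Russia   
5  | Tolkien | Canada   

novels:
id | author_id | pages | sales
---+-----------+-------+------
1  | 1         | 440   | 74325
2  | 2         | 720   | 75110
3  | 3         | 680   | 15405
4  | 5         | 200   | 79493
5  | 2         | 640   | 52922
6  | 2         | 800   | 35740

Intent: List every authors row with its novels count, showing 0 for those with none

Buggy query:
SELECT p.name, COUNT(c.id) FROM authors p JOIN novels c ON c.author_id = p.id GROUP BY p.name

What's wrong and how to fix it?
Bug: An inner join excludes parents with zero children

Fix: Switch to LEFT JOIN to retain unmatched parent rows

Corrected query:
SELECT p.name, COUNT(c.id) FROM authors p LEFT JOIN novels c ON c.author_id = p.id GROUP BY p.name

Result:
name    | COUNT(c.id)
--------+------------
Atwood  | 1          
Austen  | 3          
Le Guin | 0          
Orwell  | 1          
Tolkien | 1          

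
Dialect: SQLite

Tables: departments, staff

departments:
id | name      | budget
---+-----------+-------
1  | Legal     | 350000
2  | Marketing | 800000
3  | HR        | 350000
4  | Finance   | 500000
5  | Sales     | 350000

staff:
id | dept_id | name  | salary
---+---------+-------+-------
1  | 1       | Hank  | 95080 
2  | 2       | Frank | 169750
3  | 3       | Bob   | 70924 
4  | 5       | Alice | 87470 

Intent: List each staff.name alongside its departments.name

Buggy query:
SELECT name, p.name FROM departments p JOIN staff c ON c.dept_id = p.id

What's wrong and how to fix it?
Bug: 'name' exists in both joined tables, so the database can't tell which one is meant

Fix: Qualify the column with its table alias (c.name)

Corrected query:
SELECT c.name, p.name FROM departments p JOIN staff c ON c.dept_id = p.id

Result:
name  | name     
------+----------
Hank  | Legal    
Frank | Marketing
Bob   | HR       
Alice | Sales    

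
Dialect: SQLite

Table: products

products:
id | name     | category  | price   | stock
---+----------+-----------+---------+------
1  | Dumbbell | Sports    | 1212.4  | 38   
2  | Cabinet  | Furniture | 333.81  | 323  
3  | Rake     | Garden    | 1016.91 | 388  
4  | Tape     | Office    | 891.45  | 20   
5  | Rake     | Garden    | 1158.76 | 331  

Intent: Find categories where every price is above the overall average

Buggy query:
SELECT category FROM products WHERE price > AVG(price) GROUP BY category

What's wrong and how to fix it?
Bug: WHERE evaluates per row before aggregation, so AVG() is unavailable

Fix: Compute the overall average in a scalar subquery and compare each group's MIN against it in HAVING

Corrected query:
SELECT category FROM products GROUP BY category HAVING MIN(price) > (SELECT AVG(price) FROM products)

Result:
category
--------
Garden  
Sports  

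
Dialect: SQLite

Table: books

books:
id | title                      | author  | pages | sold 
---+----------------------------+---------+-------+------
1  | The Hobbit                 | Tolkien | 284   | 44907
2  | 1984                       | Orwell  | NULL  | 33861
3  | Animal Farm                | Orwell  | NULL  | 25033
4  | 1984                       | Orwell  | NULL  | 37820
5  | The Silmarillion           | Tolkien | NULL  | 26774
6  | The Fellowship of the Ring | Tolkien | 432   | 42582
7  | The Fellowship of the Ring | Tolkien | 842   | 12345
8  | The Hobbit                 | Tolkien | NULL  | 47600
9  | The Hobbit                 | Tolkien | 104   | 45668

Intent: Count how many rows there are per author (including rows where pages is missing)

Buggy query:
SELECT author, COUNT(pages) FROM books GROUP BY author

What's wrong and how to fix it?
Bug: COUNT(column) counts non-NULL values only; rows with NULL pages aren't counted

Fix: Use COUNT(*) to count all rows regardless of NULL

Corrected query:
SELECT author, COUNT(*) FROM books GROUP BY author

Result:
author  | COUNT(*)
--------+---------
Orwell  | 3       
Tolkien | 6       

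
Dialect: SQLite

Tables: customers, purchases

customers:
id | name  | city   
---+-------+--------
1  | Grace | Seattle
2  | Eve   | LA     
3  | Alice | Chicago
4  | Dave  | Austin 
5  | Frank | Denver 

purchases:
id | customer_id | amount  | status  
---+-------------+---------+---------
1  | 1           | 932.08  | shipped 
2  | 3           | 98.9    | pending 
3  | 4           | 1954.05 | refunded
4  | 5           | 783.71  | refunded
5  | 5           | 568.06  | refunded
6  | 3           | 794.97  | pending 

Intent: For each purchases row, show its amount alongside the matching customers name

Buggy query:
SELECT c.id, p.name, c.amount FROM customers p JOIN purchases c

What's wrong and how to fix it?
Bug: Missing join condition: each purchases row is matched to all customers rows instead of just its own

Fix: Specify the join condition linking the foreign key to the parent id

Corrected query:
SELECT c.id, p.name, c.amount FROM customers p JOIN purchases c ON c.customer_id = p.id

Result:
id | name  | amount 
---+-------+--------
1  | Grace | 932.08 
2  | Alice | 98.9   
3  | Dave  | 1954.05
4  | Frank | 783.71 
5  | Frank | 568.06 
6  | Alice | 794.97 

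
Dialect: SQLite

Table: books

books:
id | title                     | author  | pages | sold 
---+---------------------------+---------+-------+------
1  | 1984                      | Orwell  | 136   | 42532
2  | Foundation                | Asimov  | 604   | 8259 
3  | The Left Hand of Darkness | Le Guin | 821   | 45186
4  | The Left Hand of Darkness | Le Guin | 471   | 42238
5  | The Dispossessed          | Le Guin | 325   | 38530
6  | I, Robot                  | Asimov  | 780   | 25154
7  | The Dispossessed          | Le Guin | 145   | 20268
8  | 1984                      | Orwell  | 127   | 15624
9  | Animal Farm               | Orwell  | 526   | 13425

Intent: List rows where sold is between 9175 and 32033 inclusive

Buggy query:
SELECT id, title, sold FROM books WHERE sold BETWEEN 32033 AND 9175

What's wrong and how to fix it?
Bug: The bounds are reversed; BETWEEN a AND b requires a <= b to match anything

Fix: Swap the bounds so the smaller value comes first

Corrected query:
SELECT id, title, sold FROM books WHERE sold BETWEEN 9175 AND 32033

Result:
id | title            | sold 
---+------------------+------
6  | I, Robot         | 25154
7  | The Dispossessed | 20268
8  | 1984             | 15624
9  | Animal Farm      | 13425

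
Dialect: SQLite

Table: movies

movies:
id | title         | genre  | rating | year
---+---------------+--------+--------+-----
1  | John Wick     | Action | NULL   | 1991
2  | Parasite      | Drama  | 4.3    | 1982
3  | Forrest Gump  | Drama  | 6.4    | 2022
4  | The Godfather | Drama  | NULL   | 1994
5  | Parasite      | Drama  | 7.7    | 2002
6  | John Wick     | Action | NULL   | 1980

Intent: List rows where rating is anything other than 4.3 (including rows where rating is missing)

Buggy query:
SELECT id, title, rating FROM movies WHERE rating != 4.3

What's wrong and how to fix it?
Bug: Inequality against NULL is unknown, not true; rows with NULL are dropped

Fix: Add an explicit OR rating IS NULL to include the missing-value rows

Corrected query:
SELECT id, title, rating FROM movies WHERE rating != 4.3 OR rating IS NULL

Result:
id | title         | rating
---+---------------+-------
1  | John Wick     | NULL  
3  | Forrest Gump  | 6.4   
4  | The Godfather | NULL  
5  | Parasite      | 7.7   
6  | John Wick     | NULL  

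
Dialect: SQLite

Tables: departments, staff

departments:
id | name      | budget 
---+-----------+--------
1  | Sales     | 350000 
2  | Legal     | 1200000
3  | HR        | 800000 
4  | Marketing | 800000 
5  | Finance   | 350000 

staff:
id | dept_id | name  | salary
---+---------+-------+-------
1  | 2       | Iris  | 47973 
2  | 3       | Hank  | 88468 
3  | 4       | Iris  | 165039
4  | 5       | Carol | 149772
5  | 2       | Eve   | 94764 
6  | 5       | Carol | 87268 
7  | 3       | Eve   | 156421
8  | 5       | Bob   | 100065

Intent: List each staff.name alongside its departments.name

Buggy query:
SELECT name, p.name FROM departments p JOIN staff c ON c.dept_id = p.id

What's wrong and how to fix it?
Bug: 'name' exists in both joined tables, so the database can't tell which one is meant

Fix: Prefix ambiguous columns with the table alias

Corrected query:
SELECT c.name, p.name FROM departments p JOIN staff c ON c.dept_id = p.id

Result:
name  | name     
------+----------
Iris  | Legal    
Hank  | HR       
Iris  | Marketing
Carol | Finance  
Eve   | Legal    
Carol | Finance  
Eve   | HR       
Bob   | Finance  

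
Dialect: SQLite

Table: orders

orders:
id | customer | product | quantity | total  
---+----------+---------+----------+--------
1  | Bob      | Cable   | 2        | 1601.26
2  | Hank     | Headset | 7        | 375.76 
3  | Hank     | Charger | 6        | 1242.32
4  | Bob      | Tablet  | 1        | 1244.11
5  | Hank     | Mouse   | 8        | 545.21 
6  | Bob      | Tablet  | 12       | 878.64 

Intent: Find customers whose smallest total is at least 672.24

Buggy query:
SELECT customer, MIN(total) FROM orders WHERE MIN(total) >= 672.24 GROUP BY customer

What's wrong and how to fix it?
Bug: MIN() in WHERE is a misuse of aggregate

Fix: Replace WHERE with HAVING after the GROUP BY

Corrected query:
SELECT customer, MIN(total) FROM orders GROUP BY customer HAVING MIN(total) >= 672.24

Result:
customer | MIN(total)
---------+-----------
Bob      | 878.64    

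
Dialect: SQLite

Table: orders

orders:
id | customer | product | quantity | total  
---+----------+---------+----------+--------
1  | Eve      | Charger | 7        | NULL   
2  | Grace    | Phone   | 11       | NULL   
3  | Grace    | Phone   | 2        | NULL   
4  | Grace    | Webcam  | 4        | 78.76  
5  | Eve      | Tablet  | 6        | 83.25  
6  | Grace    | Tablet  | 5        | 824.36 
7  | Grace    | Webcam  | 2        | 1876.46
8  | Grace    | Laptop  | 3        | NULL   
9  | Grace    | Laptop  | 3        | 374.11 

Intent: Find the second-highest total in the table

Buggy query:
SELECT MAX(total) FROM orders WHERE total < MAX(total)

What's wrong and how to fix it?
Bug: MAX(total) on the right of the comparison is an aggregate-in-WHERE error

Fix: Put the inner MAX in a scalar subquery

Corrected query:
SELECT MAX(total) FROM orders WHERE total < (SELECT MAX(total) FROM orders)

Result:
MAX(total)
----------
824.36    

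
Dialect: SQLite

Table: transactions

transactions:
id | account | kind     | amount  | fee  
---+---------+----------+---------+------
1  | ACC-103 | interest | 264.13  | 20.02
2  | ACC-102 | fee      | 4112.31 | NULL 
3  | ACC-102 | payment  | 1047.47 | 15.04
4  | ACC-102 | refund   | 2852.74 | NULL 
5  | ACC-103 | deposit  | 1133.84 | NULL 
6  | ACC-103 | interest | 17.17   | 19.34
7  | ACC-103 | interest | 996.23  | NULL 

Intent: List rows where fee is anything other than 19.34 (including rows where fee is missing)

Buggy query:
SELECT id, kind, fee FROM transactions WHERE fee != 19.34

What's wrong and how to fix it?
Bug: 'fee != 19.34' is unknown when fee is NULL, so NULL rows are silently excluded

Fix: Handle NULL separately with IS NULL alongside the inequality

Corrected query:
SELECT id, kind, fee FROM transactions WHERE fee != 19.34 OR fee IS NULL

Result:
id | kind     | fee  
---+----------+------
1  | interest | 20.02
2  | fee      | NULL 
3  | payment  | 15.04
4  | refund   | NULL 
5  | deposit  | NULL 
7  | interest | NULL 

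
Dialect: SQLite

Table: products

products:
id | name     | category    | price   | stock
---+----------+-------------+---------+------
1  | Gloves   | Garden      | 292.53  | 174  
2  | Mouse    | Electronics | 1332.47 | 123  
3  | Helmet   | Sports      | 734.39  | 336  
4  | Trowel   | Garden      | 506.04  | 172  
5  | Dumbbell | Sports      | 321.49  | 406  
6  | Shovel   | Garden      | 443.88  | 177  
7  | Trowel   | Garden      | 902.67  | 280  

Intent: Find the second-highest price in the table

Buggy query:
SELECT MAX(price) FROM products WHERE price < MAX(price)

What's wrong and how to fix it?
Bug: The inner MAX is an aggregate inside WHERE, which is not allowed

Fix: Put the inner MAX in a scalar subquery

Corrected query:
SELECT MAX(price) FROM products WHERE price < (SELECT MAX(price) FROM products)

Result:
MAX(price)
----------
902.67    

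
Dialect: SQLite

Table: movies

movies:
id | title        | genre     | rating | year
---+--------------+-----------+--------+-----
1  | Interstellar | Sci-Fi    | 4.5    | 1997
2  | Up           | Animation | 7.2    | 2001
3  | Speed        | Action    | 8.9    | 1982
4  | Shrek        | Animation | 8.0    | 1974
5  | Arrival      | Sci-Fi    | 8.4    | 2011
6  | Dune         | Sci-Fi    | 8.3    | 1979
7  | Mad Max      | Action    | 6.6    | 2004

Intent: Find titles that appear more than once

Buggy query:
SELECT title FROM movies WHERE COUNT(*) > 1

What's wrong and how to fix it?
Bug: WHERE can't reference COUNT(*); aggregates are computed after WHERE

Fix: GROUP BY title, then filter groups with HAVING COUNT(*) > 1

Corrected query:
SELECT title FROM movies GROUP BY title HAVING COUNT(*) > 1

Result:
(no rows)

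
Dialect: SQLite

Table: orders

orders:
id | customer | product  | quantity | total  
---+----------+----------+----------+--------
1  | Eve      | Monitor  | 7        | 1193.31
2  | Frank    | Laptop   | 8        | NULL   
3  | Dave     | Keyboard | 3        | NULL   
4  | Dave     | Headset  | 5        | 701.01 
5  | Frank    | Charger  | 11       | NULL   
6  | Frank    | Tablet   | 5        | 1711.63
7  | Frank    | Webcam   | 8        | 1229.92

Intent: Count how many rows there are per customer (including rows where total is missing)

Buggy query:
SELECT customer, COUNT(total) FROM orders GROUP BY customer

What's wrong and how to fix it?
Bug: COUNT(column) counts non-NULL values only; rows with NULL total aren't counted

Fix: Use COUNT(*) to count all rows regardless of NULL

Corrected query:
SELECT customer, COUNT(*) FROM orders GROUP BY customer

Result:
customer | COUNT(*)
---------+---------
Dave     | 2       
Eve      | 1       
Frank    | 4       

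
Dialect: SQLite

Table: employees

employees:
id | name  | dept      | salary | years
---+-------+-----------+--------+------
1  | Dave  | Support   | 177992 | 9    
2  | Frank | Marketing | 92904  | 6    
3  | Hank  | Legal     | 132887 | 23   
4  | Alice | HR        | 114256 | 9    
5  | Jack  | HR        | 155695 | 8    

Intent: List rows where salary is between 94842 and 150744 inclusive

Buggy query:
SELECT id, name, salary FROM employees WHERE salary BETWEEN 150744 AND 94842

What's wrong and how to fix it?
Bug: The bounds are reversed; BETWEEN a AND b requires a <= b to match anything

Fix: Swap the bounds so the smaller value comes first

Corrected query:
SELECT id, name, salary FROM employees WHERE salary BETWEEN 94842 AND 150744

Result:
id | name  | salary
---+-------+-------
3  | Hank  | 132887
4  | Alice | 114256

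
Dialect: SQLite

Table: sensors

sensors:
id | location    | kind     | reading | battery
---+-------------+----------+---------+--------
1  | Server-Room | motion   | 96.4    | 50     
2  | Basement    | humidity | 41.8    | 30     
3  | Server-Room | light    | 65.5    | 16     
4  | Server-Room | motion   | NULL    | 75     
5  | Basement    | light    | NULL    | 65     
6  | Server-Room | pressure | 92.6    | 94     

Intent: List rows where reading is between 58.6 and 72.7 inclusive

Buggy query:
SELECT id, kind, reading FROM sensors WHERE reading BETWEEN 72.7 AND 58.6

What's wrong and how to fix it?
Bug: BETWEEN expects the lower bound first; with 72.7 AND 58.6 the range is empty

Fix: Write BETWEEN 58.6 AND 72.7

Corrected query:
SELECT id, kind, reading FROM sensors WHERE reading BETWEEN 58.6 AND 72.7

Result:
id | kind  | reading
---+-------+--------
3  | light | 65.5   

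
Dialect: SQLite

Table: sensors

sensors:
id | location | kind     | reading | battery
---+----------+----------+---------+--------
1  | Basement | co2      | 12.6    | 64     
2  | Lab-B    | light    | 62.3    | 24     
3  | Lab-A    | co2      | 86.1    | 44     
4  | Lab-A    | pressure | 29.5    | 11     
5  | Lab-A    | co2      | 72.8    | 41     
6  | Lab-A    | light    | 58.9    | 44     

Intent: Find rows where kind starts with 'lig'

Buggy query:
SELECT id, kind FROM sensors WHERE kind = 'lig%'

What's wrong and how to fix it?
Bug: '=' compares the literal string including the % character; pattern matching needs LIKE

Fix: Replace '=' with LIKE so 'lig%' is treated as a pattern

Corrected query:
SELECT id, kind FROM sensors WHERE kind LIKE 'lig%'

Result:
id | kind 
---+------
2  | light
6  | light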